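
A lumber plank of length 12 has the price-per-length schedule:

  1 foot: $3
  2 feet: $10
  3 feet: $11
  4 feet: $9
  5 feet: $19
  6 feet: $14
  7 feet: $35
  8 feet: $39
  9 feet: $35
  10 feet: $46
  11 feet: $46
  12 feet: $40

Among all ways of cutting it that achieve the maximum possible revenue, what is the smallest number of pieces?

Consider every possible first cut. r[k] is the best of p[i]+r[k−i] over all sellable i≤k.
r[1] = 3
r[2] = 10
r[3] = 13  (first piece 1, then r[2]=10)
r[4] = 20  (first piece 2, then r[2]=10)
r[5] = 23  (first piece 1, then r[4]=20)
r[6] = 30  (first piece 2, then r[4]=20)
r[7] = 35
r[8] = 40  (first piece 2, then r[6]=30)
r[9] = 45  (first piece 2, then r[7]=35)
r[10] = 50  (first piece 2, then r[8]=40)
r[11] = 55  (first piece 2, then r[9]=45)
r[12] = 60  (first piece 2, then r[10]=50)
Maximum revenue is $60.
Now minimize piece count subject to staying optimal: for each k, pieces[k] = 1 + min over i with p[i]+r[k−i]=r[k] of pieces[k−i].
pieces[9] = 2
pieces[10] = 5
pieces[11] = 3
pieces[12] = 6

6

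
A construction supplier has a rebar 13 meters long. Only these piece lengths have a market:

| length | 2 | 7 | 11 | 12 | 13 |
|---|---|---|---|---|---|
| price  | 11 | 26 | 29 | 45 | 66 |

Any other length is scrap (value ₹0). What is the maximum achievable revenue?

Let best[k] be the best obtainable value from length k. For each k, try every first piece i and keep the best of price[i] + best[k−i].
best[1] = 0
best[2] = 11
best[3] = 11
best[4] = 22  (first piece 2, then best[2]=11)
best[5] = 22
best[6] = 33  (first piece 2, then best[4]=22)
best[7] = max(11+22, 26+0) = 33
best[8] = max(11+33, 26+0) = 44
best[9] = max(11+33, 26+11) = 44
best[10] = max(11+44, 26+11) = 55
best[11] = max(11+44, 26+22, 29+0) = 55
best[12] = max(11+55, 26+22, 29+0, 45+0) = 66
best[13] = max(11+55, 26+33, 29+11, 45+0, 66+0) = 66
One optimal cutting: pieces 2 + 2 + 2 + 2 + 2 + 2 with 1 meter of scrap → ₹66.

66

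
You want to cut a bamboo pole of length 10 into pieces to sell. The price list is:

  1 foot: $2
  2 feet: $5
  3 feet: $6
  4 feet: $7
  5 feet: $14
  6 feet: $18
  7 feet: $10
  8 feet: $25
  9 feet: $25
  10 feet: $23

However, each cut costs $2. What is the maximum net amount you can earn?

Consider every possible first cut. net[k] is the best of p[i]+net[k−i] over all sellable i≤k, charging 2 whenever i<k.
net[1] = 2
net[2] = 5
net[3] = 6
net[4] = 8  (first piece 2, then net[2]=5)
net[5] = 14
net[6] = 18
net[7] = 18  (first piece 1, then net[6]=18)
net[8] = 25
net[9] = 25  (first piece 1, then net[8]=25)
net[10] = 28  (first piece 2, then net[8]=25)
One optimal plan: pieces 8 + 2 (1 cut) → $30 − $2 = $28.

28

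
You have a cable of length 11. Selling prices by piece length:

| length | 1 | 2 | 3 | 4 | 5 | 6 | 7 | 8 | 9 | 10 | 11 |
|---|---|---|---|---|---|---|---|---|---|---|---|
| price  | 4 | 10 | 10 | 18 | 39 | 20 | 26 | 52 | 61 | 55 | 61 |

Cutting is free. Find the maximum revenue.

82

Build r[k] bottom-up: r[k] = max over allowed piece i of (p[i] + r[k−i]).
r[1] = 4
r[2] = 10
r[3] = 14  (first piece 1, then r[2]=10)
r[4] = 20  (first piece 2, then r[2]=10)
r[5] = 39
r[6] = 43  (first piece 1, then r[5]=39)
r[7] = 49  (first piece 2, then r[5]=39)
r[8] = 53  (first piece 1, then r[7]=49)
r[9] = 61
r[10] = 78  (first piece 5, then r[5]=39)
r[11] = 82  (first piece 1, then r[10]=78)
One optimal cutting: 5 + 5 + 1 → 39 + 39 + 4 = 82.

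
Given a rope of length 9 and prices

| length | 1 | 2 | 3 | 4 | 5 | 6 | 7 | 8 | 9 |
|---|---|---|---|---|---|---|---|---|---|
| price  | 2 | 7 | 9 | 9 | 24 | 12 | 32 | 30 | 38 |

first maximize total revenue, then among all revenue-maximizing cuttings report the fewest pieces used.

Consider every possible first cut. r[k] is the best of p[i]+r[k−i] over all sellable i≤k.
r[1] = 2
r[2] = max(2+2, 7+0) = 7
r[3] = max(2+7, 7+2, 9+0) = 9
r[4] = max(2+9, 7+7, 9+2, 9+0) = 14
r[5] = max(2+14, 7+9, 9+7, 9+2, 24+0) = 24
r[6] = max(2+24, 7+14, 9+9, 9+7, 24+2, 12+0) = 26
r[7] = max(2+26, 7+24, 9+14, …, 12+2, 32+0) = 32
r[8] = max(2+32, 7+26, 9+24, …, 32+2, 30+0) = 34
r[9] = max(2+34, 7+32, 9+26, …, 30+2, 38+0) = 39
Maximum revenue is 39.
Now minimize piece count subject to staying optimal: for each k, pieces[k] = 1 + min over i with p[i]+r[k−i]=r[k] of pieces[k−i].
pieces[6] = 2
pieces[7] = 1
pieces[8] = 2
pieces[9] = 2

2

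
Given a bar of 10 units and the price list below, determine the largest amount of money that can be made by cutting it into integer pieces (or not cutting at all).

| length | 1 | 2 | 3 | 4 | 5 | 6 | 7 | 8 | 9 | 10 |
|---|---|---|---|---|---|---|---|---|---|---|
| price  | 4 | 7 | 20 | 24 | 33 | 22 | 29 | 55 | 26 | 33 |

Consider every possible first cut. v[k] is the best of p[i]+v[k−i] over all sellable i≤k.
v[1] = 4
v[2] = max(4+4, 7+0) = 8
v[3] = max(4+8, 7+4, 20+0) = 20
v[4] = max(4+20, 7+8, 20+4, 24+0) = 24
v[5] = max(4+24, 7+20, 20+8, 24+4, 33+0) = 33
v[6] = max(4+33, 7+24, 20+20, 24+8, 33+4, 22+0) = 40
v[7] = max(4+40, 7+33, 20+24, …, 22+4, 29+0) = 44
v[8] = max(4+44, 7+40, 20+33, …, 29+4, 55+0) = 55
v[9] = max(4+55, 7+44, 20+40, …, 55+4, 26+0) = 60
v[10] = max(4+60, 7+55, 20+44, …, 26+4, 33+0) = 66
One optimal cutting: 5 + 5 → $33 + $33 = $66.

66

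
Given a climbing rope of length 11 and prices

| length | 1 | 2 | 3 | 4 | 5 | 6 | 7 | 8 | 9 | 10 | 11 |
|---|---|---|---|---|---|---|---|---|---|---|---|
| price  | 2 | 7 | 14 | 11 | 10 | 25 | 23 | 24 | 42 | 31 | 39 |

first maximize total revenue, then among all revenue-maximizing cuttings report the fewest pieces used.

2

Let r[k] be the best obtainable value from length k. For each k, try every first piece i and keep the best of price[i] + r[k−i].
r[1] = 2
r[2] = 7
r[3] = 14
r[4] = 16  (first piece 1, then r[3]=14)
r[5] = 21  (first piece 2, then r[3]=14)
r[6] = 28  (first piece 3, then r[3]=14)
r[7] = 30  (first piece 1, then r[6]=28)
r[8] = 35  (first piece 2, then r[6]=28)
r[9] = 42  (first piece 3, then r[6]=28)
r[10] = 44  (first piece 1, then r[9]=42)
r[11] = 49  (first piece 2, then r[9]=42)
Maximum revenue is €49.
Now minimize piece count subject to staying optimal: for each k, pieces[k] = 1 + min over i with p[i]+r[k−i]=r[k] of pieces[k−i].
pieces[8] = 3
pieces[9] = 1
pieces[10] = 2
pieces[11] = 2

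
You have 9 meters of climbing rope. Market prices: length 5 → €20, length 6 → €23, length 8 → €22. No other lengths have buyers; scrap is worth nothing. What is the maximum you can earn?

23

Consider every possible first cut. best[k] is the best of p[i]+best[k−i] over all sellable i≤k.
best[1] = 0
best[2] = 0
best[3] = 0
best[4] = 0
best[5] = 20
best[6] = 23
best[7] = 23
best[8] = 23
best[9] = 23
One optimal cutting: pieces 6 with 3 meters of scrap → €23.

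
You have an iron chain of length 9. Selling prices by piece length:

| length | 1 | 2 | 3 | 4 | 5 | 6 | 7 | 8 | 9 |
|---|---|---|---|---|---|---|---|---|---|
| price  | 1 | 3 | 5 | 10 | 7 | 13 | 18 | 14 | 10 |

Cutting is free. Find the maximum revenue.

21

Let R[k] be the best obtainable value from length k. For each k, try every first piece i and keep the best of price[i] + R[k−i].
R[1] = 1
R[2] = max(1+1, 3+0) = 3
R[3] = max(1+3, 3+1, 5+0) = 5
R[4] = max(1+5, 3+3, 5+1, 10+0) = 10
R[5] = max(1+10, 3+5, 5+3, 10+1, 7+0) = 11
R[6] = max(1+11, 3+10, 5+5, 10+3, 7+1, 13+0) = 13
R[7] = max(1+13, 3+11, 5+10, …, 13+1, 18+0) = 18
R[8] = max(1+18, 3+13, 5+11, …, 18+1, 14+0) = 20
R[9] = max(1+20, 3+18, 5+13, …, 14+1, 10+0) = 21
One optimal cutting: 4 + 4 + 1 → $10 + $10 + $1 = $21.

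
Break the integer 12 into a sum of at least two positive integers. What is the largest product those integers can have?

Fill prod[k] for k=2..12: at each k try every first piece i and multiply by the better of (k−i) uncut or prod[k−i].
prod[2] = 1·max(1,0) = 1·1 = 1
prod[3] = 1·max(2,1) = 1·2 = 2
prod[4] = 2·max(2,1) = 2·2 = 4
prod[5] = 2·max(3,2) = 2·3 = 6
prod[6] = 3·max(3,2) = 3·3 = 9
prod[7] = 2·max(5,6) = 2·6 = 12
prod[8] = 2·max(6,9) = 2·9 = 18
prod[9] = 3·max(6,9) = 3·9 = 27
prod[10] = 2·max(8,18) = 2·18 = 36
prod[11] = 2·max(9,27) = 2·27 = 54
prod[12] = 3·max(9,27) = 3·27 = 81
One optimal split: 3 + 3 + 3 + 3; product 3·3·3·3 = 81.

81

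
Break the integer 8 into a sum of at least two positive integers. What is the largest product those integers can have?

Define g[k] = max over 1≤i<k of i · max(k−i, g[k−i]); the inner max lets the remainder stay uncut if that's better.
g[2] = 1×max(1,0) = 1×1 = 1
g[3] = 1×max(2,1) = 1×2 = 2
g[4] = 2×max(2,1) = 2×2 = 4
g[5] = 2×max(3,2) = 2×3 = 6
g[6] = 3×max(3,2) = 3×3 = 9
g[7] = 2×max(5,6) = 2×6 = 12
g[8] = 2×max(6,9) = 2×9 = 18
One optimal split: 3 + 3 + 2; product 3×3×2 = 18.

18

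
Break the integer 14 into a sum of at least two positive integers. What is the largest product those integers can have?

162

Fill P[k] for k=2..14: at each k try every first piece i and multiply by the better of (k−i) uncut or P[k−i].
Small cases: P[2]=1, P[3]=2, P[4]=4, P[5]=6, P[6]=9, P[7]=12, P[8]=18.
P[9] = max(1*18, 2*12, 3*9, …, 7*2, 8*1) = 27
P[10] = max(1*27, 2*18, 3*12, …, 8*2, 9*1) = 36
P[11] = max(1*36, 2*27, 3*18, …, 9*2, 10*1) = 54
P[12] = max(1*54, 2*36, 3*27, …, 10*2, 11*1) = 81
P[13] = max(1*81, 2*54, 3*36, …, 11*2, 12*1) = 108
P[14] = max(1*108, 2*81, 3*54, …, 12*2, 13*1) = 162
One optimal split: 3 + 3 + 3 + 3 + 2; product 3*3*3*3*2 = 162.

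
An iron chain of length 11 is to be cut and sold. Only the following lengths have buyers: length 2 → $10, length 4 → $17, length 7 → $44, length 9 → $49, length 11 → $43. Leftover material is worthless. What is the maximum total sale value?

Let r[k] be the best obtainable value from length k. For each k, try every first piece i and keep the best of price[i] + r[k−i].
r[1] = 0
r[2] = 10
r[3] = 10
r[4] = max(10+10, 17+0) = 20
r[5] = max(10+10, 17+0) = 20
r[6] = max(10+20, 17+10) = 30
r[7] = max(10+20, 17+10, 44+0) = 44
r[8] = max(10+30, 17+20, 44+0) = 44
r[9] = max(10+44, 17+20, 44+10, 49+0) = 54
r[10] = max(10+44, 17+30, 44+10, 49+0) = 54
r[11] = max(10+54, 17+44, 44+20, 49+10, 43+0) = 64
One optimal cutting: 7 + 2 + 2 → $64.

64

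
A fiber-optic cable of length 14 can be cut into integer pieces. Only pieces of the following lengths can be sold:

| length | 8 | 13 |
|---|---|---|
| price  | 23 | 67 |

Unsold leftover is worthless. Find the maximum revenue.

67

Consider every possible first cut. best[k] is the best of p[i]+best[k−i] over all sellable i≤k.
best[1] = 0
best[2] = 0
best[3] = 0
best[4] = 0
best[5] = 0
best[6] = 0
best[7] = 0
best[8] = 23
best[9] = 23
best[10] = 23
best[11] = 23
best[12] = 23
best[13] = max(23+0, 67+0) = 67
best[14] = max(23+0, 67+0) = 67
One optimal cutting: pieces 13 with 1 meter of scrap → $67.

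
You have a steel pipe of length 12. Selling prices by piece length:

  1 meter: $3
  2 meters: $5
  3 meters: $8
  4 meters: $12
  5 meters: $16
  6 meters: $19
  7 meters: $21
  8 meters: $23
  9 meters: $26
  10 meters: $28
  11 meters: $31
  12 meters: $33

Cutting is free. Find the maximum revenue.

38

Build best[k] bottom-up: best[k] = max over allowed piece i of (p[i] + best[k−i]).
best[1] = 3
best[2] = max(3+3, 5+0) = 6
best[3] = max(3+6, 5+3, 8+0) = 9
best[4] = max(3+9, 5+6, 8+3, 12+0) = 12
best[5] = max(3+12, 5+9, 8+6, 12+3, 16+0) = 16
best[6] = max(3+16, 5+12, 8+9, 12+6, 16+3, 19+0) = 19
best[7] = max(3+19, 5+16, 8+12, …, 19+3, 21+0) = 22
best[8] = max(3+22, 5+19, 8+16, …, 21+3, 23+0) = 25
best[9] = max(3+25, 5+22, 8+19, …, 23+3, 26+0) = 28
best[10] = max(3+28, 5+25, 8+22, …, 26+3, 28+0) = 32
best[11] = max(3+32, 5+28, 8+25, …, 28+3, 31+0) = 35
best[12] = max(3+35, 5+32, 8+28, …, 31+3, 33+0) = 38
One optimal cutting: 5 + 5 + 1 + 1 → $16 + $16 + $3 + $3 = $38.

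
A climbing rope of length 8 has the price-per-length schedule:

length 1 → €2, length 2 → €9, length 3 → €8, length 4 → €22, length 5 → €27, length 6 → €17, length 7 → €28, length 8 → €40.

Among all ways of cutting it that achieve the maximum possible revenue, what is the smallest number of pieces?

Build r[k] bottom-up: r[k] = max over allowed piece i of (p[i] + r[k−i]).
r[1] = 2
r[2] = 9
r[3] = 11  (first piece 1, then r[2]=9)
r[4] = 22
r[5] = 27
r[6] = 31  (first piece 2, then r[4]=22)
r[7] = 36  (first piece 2, then r[5]=27)
r[8] = 44  (first piece 4, then r[4]=22)
Maximum revenue is €44.
Now minimize piece count subject to staying optimal: for each k, pieces[k] = 1 + min over i with p[i]+r[k−i]=r[k] of pieces[k−i].
pieces[5] = 1
pieces[6] = 2
pieces[7] = 2
pieces[8] = 2

2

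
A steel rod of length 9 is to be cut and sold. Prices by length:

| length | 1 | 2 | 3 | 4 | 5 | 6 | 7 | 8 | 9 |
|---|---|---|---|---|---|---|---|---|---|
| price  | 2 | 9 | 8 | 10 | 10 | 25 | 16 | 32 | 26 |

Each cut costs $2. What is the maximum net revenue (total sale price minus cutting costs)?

Consider every possible first cut. v[k] is the best of p[i]+v[k−i] over all sellable i≤k, charging 2 whenever i<k.
v[1] = 2
v[2] = max(2+2-2, 9+0) = 9
v[3] = max(2+9-2, 9+2-2, 8+0) = 9
v[4] = max(2+9-2, 9+9-2, 8+2-2, 10+0) = 16
v[5] = max(2+16-2, 9+9-2, 8+9-2, 10+2-2, 10+0) = 16
v[6] = max(2+16-2, 9+16-2, 8+9-2, 10+9-2, 10+2-2, 25+0) = 25
v[7] = max(2+25-2, 9+16-2, 8+16-2, …, 25+2-2, 16+0) = 25
v[8] = max(2+25-2, 9+25-2, 8+16-2, …, 16+2-2, 32+0) = 32
v[9] = max(2+32-2, 9+25-2, 8+25-2, …, 32+2-2, 26+0) = 32
One optimal plan: pieces 6 + 2 + 1 (2 cuts) → $36 − $4 = $32.

32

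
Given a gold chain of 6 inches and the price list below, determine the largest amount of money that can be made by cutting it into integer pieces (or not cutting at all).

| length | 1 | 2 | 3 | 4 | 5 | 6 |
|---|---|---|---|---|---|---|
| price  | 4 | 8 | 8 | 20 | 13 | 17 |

28

Build r[k] bottom-up: r[k] = max over allowed piece i of (p[i] + r[k−i]).
r[1] = 4
r[2] = max(4+4, 8+0) = 8
r[3] = max(4+8, 8+4, 8+0) = 12
r[4] = max(4+12, 8+8, 8+4, 20+0) = 20
r[5] = max(4+20, 8+12, 8+8, 20+4, 13+0) = 24
r[6] = max(4+24, 8+20, 8+12, 20+8, 13+4, 17+0) = 28
One optimal cutting: 4 + 1 + 1 → $20 + $4 + $4 = $28.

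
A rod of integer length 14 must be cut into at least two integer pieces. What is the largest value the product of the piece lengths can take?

Fill g[k] for k=2..14: at each k try every first piece i and multiply by the better of (k−i) uncut or g[k−i].
g[2] = 1*max(1,0) = 1*1 = 1
g[3] = max(1*2, 2*1) = 2
g[4] = max(1*3, 2*2, 3*1) = 4
g[5] = max(1*4, 2*3, 3*2, 4*1) = 6
g[6] = max(1*6, 2*4, 3*3, 4*2, 5*1) = 9
g[7] = max(1*9, 2*6, 3*4, 4*3, 5*2, 6*1) = 12
g[8] = max(1*12, 2*9, 3*6, …, 6*2, 7*1) = 18
g[9] = max(1*18, 2*12, 3*9, …, 7*2, 8*1) = 27
g[10] = max(1*27, 2*18, 3*12, …, 8*2, 9*1) = 36
g[11] = max(1*36, 2*27, 3*18, …, 9*2, 10*1) = 54
g[12] = max(1*54, 2*36, 3*27, …, 10*2, 11*1) = 81
g[13] = max(1*81, 2*54, 3*36, …, 11*2, 12*1) = 108
g[14] = max(1*108, 2*81, 3*54, …, 12*2, 13*1) = 162
One optimal split: 3 + 3 + 3 + 3 + 2; product 3*3*3*3*2 = 162.

162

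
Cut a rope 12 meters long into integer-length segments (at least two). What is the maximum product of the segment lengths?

81

Let g[k] be the best product for length k (with at least one cut). For each first piece i, the rest contributes max(k−i, g[k−i]).
g[2] = 1·max(1,0) = 1·1 = 1
g[3] = 1·max(2,1) = 1·2 = 2
g[4] = 2·max(2,1) = 2·2 = 4
g[5] = 2·max(3,2) = 2·3 = 6
g[6] = 3·max(3,2) = 3·3 = 9
g[7] = 2·max(5,6) = 2·6 = 12
g[8] = 2·max(6,9) = 2·9 = 18
g[9] = 3·max(6,9) = 3·9 = 27
g[10] = 2·max(8,18) = 2·18 = 36
g[11] = 2·max(9,27) = 2·27 = 54
g[12] = 3·max(9,27) = 3·27 = 81
One optimal split: 3 + 3 + 3 + 3; product 3·3·3·3 = 81.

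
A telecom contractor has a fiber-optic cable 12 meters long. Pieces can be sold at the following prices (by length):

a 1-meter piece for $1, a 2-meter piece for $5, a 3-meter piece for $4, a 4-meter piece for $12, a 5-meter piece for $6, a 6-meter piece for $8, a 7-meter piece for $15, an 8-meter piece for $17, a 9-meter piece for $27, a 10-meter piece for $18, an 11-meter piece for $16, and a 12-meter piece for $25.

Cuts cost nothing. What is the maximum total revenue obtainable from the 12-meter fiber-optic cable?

Consider every possible first cut. R[k] is the best of p[i]+R[k−i] over all sellable i≤k.
R[1] = 1
R[2] = max(1+1, 5+0) = 5
R[3] = max(1+5, 5+1, 4+0) = 6
R[4] = max(1+6, 5+5, 4+1, 12+0) = 12
R[5] = max(1+12, 5+6, 4+5, 12+1, 6+0) = 13
R[6] = max(1+13, 5+12, 4+6, 12+5, 6+1, 8+0) = 17
R[7] = max(1+17, 5+13, 4+12, …, 8+1, 15+0) = 18
R[8] = max(1+18, 5+17, 4+13, …, 15+1, 17+0) = 24
R[9] = max(1+24, 5+18, 4+17, …, 17+1, 27+0) = 27
R[10] = max(1+27, 5+24, 4+18, …, 27+1, 18+0) = 29
R[11] = max(1+29, 5+27, 4+24, …, 18+1, 16+0) = 32
R[12] = max(1+32, 5+29, 4+27, …, 16+1, 25+0) = 36
One optimal cutting: 4 + 4 + 4 → $12 + $12 + $12 = $36.

36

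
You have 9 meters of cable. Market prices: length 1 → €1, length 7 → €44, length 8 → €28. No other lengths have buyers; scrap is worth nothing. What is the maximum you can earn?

46

Let f[k] be the best obtainable value from length k. For each k, try every first piece i and keep the best of price[i] + f[k−i].
f[1] = 1
f[2] = 2  (first piece 1, then f[1]=1)
f[3] = 3  (first piece 1, then f[2]=2)
f[4] = 4  (first piece 1, then f[3]=3)
f[5] = 5  (first piece 1, then f[4]=4)
f[6] = 6  (first piece 1, then f[5]=5)
f[7] = 44
f[8] = 45  (first piece 1, then f[7]=44)
f[9] = 46  (first piece 1, then f[8]=45)
One optimal cutting: 7 + 1 + 1 → €46.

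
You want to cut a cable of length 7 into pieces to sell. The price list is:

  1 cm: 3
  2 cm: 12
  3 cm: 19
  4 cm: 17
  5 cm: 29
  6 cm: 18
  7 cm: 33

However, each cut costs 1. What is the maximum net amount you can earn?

Let v[k] be the best obtainable value from length k. For each k, try every first piece i and keep the best of price[i] + v[k−i] minus the 1 cut fee when i<k.
v[1] = 3
v[2] = max(3+3-1, 12+0) = 12
v[3] = max(3+12-1, 12+3-1, 19+0) = 19
v[4] = max(3+19-1, 12+12-1, 19+3-1, 17+0) = 23
v[5] = max(3+23-1, 12+19-1, 19+12-1, 17+3-1, 29+0) = 30
v[6] = max(3+30-1, 12+23-1, 19+19-1, 17+12-1, 29+3-1, 18+0) = 37
v[7] = max(3+37-1, 12+30-1, 19+23-1, …, 18+3-1, 33+0) = 41
One optimal plan: pieces 3 + 2 + 2 (2 cuts) → 43 − 2 = 41.

41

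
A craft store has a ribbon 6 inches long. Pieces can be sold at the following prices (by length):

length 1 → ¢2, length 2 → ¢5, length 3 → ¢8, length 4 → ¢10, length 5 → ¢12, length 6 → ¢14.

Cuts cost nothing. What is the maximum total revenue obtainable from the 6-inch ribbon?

16

Let r[k] be the best obtainable value from length k. For each k, try every first piece i and keep the best of price[i] + r[k−i].
r[1] = 2
r[2] = max(2+2, 5+0) = 5
r[3] = max(2+5, 5+2, 8+0) = 8
r[4] = max(2+8, 5+5, 8+2, 10+0) = 10
r[5] = max(2+10, 5+8, 8+5, 10+2, 12+0) = 13
r[6] = max(2+13, 5+10, 8+8, 10+5, 12+2, 14+0) = 16
One optimal cutting: 3 + 3 → ¢8 + ¢8 = ¢16.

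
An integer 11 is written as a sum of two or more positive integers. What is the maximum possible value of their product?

Fill prod[k] for k=2..11: at each k try every first piece i and multiply by the better of (k−i) uncut or prod[k−i].
prod[2] = 1·max(1,0) = 1·1 = 1
prod[3] = 1·max(2,1) = 1·2 = 2
prod[4] = 2·max(2,1) = 2·2 = 4
prod[5] = 2·max(3,2) = 2·3 = 6
prod[6] = 3·max(3,2) = 3·3 = 9
prod[7] = 2·max(5,6) = 2·6 = 12
prod[8] = 2·max(6,9) = 2·9 = 18
prod[9] = 3·max(6,9) = 3·9 = 27
prod[10] = 2·max(8,18) = 2·18 = 36
prod[11] = 2·max(9,27) = 2·27 = 54
One optimal split: 3 + 3 + 3 + 2; product 3·3·3·2 = 54.

54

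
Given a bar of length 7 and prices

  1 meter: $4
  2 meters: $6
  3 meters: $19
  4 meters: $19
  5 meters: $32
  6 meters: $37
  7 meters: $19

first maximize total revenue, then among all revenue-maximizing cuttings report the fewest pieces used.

Consider every possible first cut. r[k] is the best of p[i]+r[k−i] over all sellable i≤k.
r[1] = 4
r[2] = max(4+4, 6+0) = 8
r[3] = max(4+8, 6+4, 19+0) = 19
r[4] = max(4+19, 6+8, 19+4, 19+0) = 23
r[5] = max(4+23, 6+19, 19+8, 19+4, 32+0) = 32
r[6] = max(4+32, 6+23, 19+19, 19+8, 32+4, 37+0) = 38
r[7] = max(4+38, 6+32, 19+23, …, 37+4, 19+0) = 42
Maximum revenue is $42.
Now minimize piece count subject to staying optimal: for each k, pieces[k] = 1 + min over i with p[i]+r[k−i]=r[k] of pieces[k−i].
pieces[4] = 2
pieces[5] = 1
pieces[6] = 2
pieces[7] = 3

3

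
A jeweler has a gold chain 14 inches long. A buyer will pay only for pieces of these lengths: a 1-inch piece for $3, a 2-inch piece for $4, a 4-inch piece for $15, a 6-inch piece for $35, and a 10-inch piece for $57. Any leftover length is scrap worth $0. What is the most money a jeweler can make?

Let f[k] be the best obtainable value from length k. For each k, try every first piece i and keep the best of price[i] + f[k−i].
f[1] = 3
f[2] = max(3+3, 4+0) = 6
f[3] = max(3+6, 4+3) = 9
f[4] = max(3+9, 4+6, 15+0) = 15
f[5] = max(3+15, 4+9, 15+3) = 18
f[6] = max(3+18, 4+15, 15+6, 35+0) = 35
f[7] = max(3+35, 4+18, 15+9, 35+3) = 38
f[8] = max(3+38, 4+35, 15+15, 35+6) = 41
f[9] = max(3+41, 4+38, 15+18, 35+9) = 44
f[10] = max(3+44, 4+41, 15+35, 35+15, 57+0) = 57
f[11] = max(3+57, 4+44, 15+38, 35+18, 57+3) = 60
f[12] = max(3+60, 4+57, 15+41, 35+35, 57+6) = 70
f[13] = max(3+70, 4+60, 15+44, 35+38, 57+9) = 73
f[14] = max(3+73, 4+70, 15+57, 35+41, 57+15) = 76
One optimal cutting: 6 + 6 + 1 + 1 → $76.

76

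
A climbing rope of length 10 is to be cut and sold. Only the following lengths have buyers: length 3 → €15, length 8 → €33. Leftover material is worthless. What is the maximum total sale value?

45

Let f[k] be the best obtainable value from length k. For each k, try every first piece i and keep the best of price[i] + f[k−i].
f[1] = 0
f[2] = 0
f[3] = 15
f[4] = 15
f[5] = 15
f[6] = 30  (first piece 3, then f[3]=15)
f[7] = 30
f[8] = 33
f[9] = 45  (first piece 3, then f[6]=30)
f[10] = 45
One optimal cutting: pieces 3 + 3 + 3 with 1 meter of scrap → €45.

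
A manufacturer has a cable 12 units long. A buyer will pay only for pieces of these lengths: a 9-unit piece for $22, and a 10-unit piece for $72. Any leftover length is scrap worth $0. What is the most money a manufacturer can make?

72

Let best[k] be the best obtainable value from length k. For each k, try every first piece i and keep the best of price[i] + best[k−i].
best[1] = 0
best[2] = 0
best[3] = 0
best[4] = 0
best[5] = 0
best[6] = 0
best[7] = 0
best[8] = 0
best[9] = 22
best[10] = max(22+0, 72+0) = 72
best[11] = max(22+0, 72+0) = 72
best[12] = max(22+0, 72+0) = 72
One optimal cutting: pieces 10 with 2 units of scrap → $72.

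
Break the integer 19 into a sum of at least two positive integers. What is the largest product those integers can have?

Fill prod[k] for k=2..19: at each k try every first piece i and multiply by the better of (k−i) uncut or prod[k−i].
prod[2] = 1×max(1,0) = 1×1 = 1
prod[3] = max(1×2, 2×1) = 2
prod[4] = max(1×3, 2×2, 3×1) = 4
prod[5] = max(1×4, 2×3, 3×2, 4×1) = 6
prod[6] = max(1×6, 2×4, 3×3, 4×2, 5×1) = 9
prod[7] = max(1×9, 2×6, 3×4, 4×3, 5×2, 6×1) = 12
prod[8] = max(1×12, 2×9, 3×6, …, 6×2, 7×1) = 18
prod[9] = max(1×18, 2×12, 3×9, …, 7×2, 8×1) = 27
prod[10] = max(1×27, 2×18, 3×12, …, 8×2, 9×1) = 36
prod[11] = max(1×36, 2×27, 3×18, …, 9×2, 10×1) = 54
prod[12] = max(1×54, 2×36, 3×27, …, 10×2, 11×1) = 81
prod[13] = max(1×81, 2×54, 3×36, …, 11×2, 12×1) = 108
prod[14] = max(1×108, 2×81, 3×54, …, 12×2, 13×1) = 162
prod[15] = max(1×162, 2×108, 3×81, …, 13×2, 14×1) = 243
prod[16] = max(1×243, 2×162, 3×108, …, 14×2, 15×1) = 324
prod[17] = max(1×324, 2×243, 3×162, …, 15×2, 16×1) = 486
prod[18] = max(1×486, 2×324, 3×243, …, 16×2, 17×1) = 729
prod[19] = max(1×729, 2×486, 3×324, …, 17×2, 18×1) = 972
One optimal split: 3 + 3 + 3 + 3 + 3 + 2 + 2; product 3×3×3×3×3×2×2 = 972.

972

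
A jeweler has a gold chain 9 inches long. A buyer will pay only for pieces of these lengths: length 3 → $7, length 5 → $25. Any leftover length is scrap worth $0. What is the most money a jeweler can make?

Consider every possible first cut. f[k] is the best of p[i]+f[k−i] over all sellable i≤k.
f[1] = 0
f[2] = 0
f[3] = 7
f[4] = 7
f[5] = max(7+0, 25+0) = 25
f[6] = max(7+7, 25+0) = 25
f[7] = max(7+7, 25+0) = 25
f[8] = max(7+25, 25+7) = 32
f[9] = max(7+25, 25+7) = 32
One optimal cutting: pieces 5 + 3 with 1 inch of scrap → $32.

32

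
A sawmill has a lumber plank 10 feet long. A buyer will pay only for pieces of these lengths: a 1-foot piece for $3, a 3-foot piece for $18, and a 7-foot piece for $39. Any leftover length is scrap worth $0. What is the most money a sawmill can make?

Consider every possible first cut. r[k] is the best of p[i]+r[k−i] over all sellable i≤k.
r[1] = 3
r[2] = 6  (first piece 1, then r[1]=3)
r[3] = 18
r[4] = 21  (first piece 1, then r[3]=18)
r[5] = 24  (first piece 1, then r[4]=21)
r[6] = 36  (first piece 3, then r[3]=18)
r[7] = 39  (first piece 1, then r[6]=36)
r[8] = 42  (first piece 1, then r[7]=39)
r[9] = 54  (first piece 3, then r[6]=36)
r[10] = 57  (first piece 1, then r[9]=54)
One optimal cutting: 3 + 3 + 3 + 1 → $57.

57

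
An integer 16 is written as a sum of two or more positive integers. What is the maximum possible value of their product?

324

Let P[k] be the best product for length k (with at least one cut). For each first piece i, the rest contributes max(k−i, P[k−i]).
P[2] = 1·max(1,0) = 1·1 = 1
P[3] = max(1·2, 2·1) = 2
P[4] = max(1·3, 2·2, 3·1) = 4
P[5] = max(1·4, 2·3, 3·2, 4·1) = 6
P[6] = max(1·6, 2·4, 3·3, 4·2, 5·1) = 9
P[7] = max(1·9, 2·6, 3·4, 4·3, 5·2, 6·1) = 12
P[8] = max(1·12, 2·9, 3·6, …, 6·2, 7·1) = 18
P[9] = max(1·18, 2·12, 3·9, …, 7·2, 8·1) = 27
P[10] = max(1·27, 2·18, 3·12, …, 8·2, 9·1) = 36
P[11] = max(1·36, 2·27, 3·18, …, 9·2, 10·1) = 54
P[12] = max(1·54, 2·36, 3·27, …, 10·2, 11·1) = 81
P[13] = max(1·81, 2·54, 3·36, …, 11·2, 12·1) = 108
P[14] = max(1·108, 2·81, 3·54, …, 12·2, 13·1) = 162
P[15] = max(1·162, 2·108, 3·81, …, 13·2, 14·1) = 243
P[16] = max(1·243, 2·162, 3·108, …, 14·2, 15·1) = 324
One optimal split: 3 + 3 + 3 + 3 + 2 + 2; product 3·3·3·3·2·2 = 324.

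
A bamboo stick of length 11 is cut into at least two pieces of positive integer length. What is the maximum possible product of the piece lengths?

Let P[k] be the best product for length k (with at least one cut). For each first piece i, the rest contributes max(k−i, P[k−i]).
P[2] = 1×max(1,0) = 1×1 = 1
P[3] = 1×max(2,1) = 1×2 = 2
P[4] = 2×max(2,1) = 2×2 = 4
P[5] = 2×max(3,2) = 2×3 = 6
P[6] = 3×max(3,2) = 3×3 = 9
P[7] = 2×max(5,6) = 2×6 = 12
P[8] = 2×max(6,9) = 2×9 = 18
P[9] = 3×max(6,9) = 3×9 = 27
P[10] = 2×max(8,18) = 2×18 = 36
P[11] = 2×max(9,27) = 2×27 = 54
One optimal split: 3 + 3 + 3 + 2; product 3×3×3×2 = 54.

54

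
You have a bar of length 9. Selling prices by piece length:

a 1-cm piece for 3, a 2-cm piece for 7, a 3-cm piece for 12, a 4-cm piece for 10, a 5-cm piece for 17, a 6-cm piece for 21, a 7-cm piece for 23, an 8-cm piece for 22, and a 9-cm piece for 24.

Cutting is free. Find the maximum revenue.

Consider every possible first cut. r[k] is the best of p[i]+r[k−i] over all sellable i≤k.
r[1] = 3
r[2] = 7
r[3] = 12
r[4] = 15  (first piece 1, then r[3]=12)
r[5] = 19  (first piece 2, then r[3]=12)
r[6] = 24  (first piece 3, then r[3]=12)
r[7] = 27  (first piece 1, then r[6]=24)
r[8] = 31  (first piece 2, then r[6]=24)
r[9] = 36  (first piece 3, then r[6]=24)
One optimal cutting: 3 + 3 + 3 → 12 + 12 + 12 = 36.

36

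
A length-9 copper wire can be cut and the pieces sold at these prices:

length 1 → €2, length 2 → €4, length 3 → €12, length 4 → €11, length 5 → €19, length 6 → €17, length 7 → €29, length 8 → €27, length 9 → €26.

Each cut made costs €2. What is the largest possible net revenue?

Build net[k] bottom-up: net[k] = max over allowed piece i of (p[i] + net[k−i]) − 2 per cut.
net[1] = 2
net[2] = max(2+2-2, 4+0) = 4
net[3] = max(2+4-2, 4+2-2, 12+0) = 12
net[4] = max(2+12-2, 4+4-2, 12+2-2, 11+0) = 12
net[5] = max(2+12-2, 4+12-2, 12+4-2, 11+2-2, 19+0) = 19
net[6] = max(2+19-2, 4+12-2, 12+12-2, 11+4-2, 19+2-2, 17+0) = 22
net[7] = max(2+22-2, 4+19-2, 12+12-2, …, 17+2-2, 29+0) = 29
net[8] = max(2+29-2, 4+22-2, 12+19-2, …, 29+2-2, 27+0) = 29
net[9] = max(2+29-2, 4+29-2, 12+22-2, …, 27+2-2, 26+0) = 32
One optimal plan: pieces 3 + 3 + 3 (2 cuts) → €36 − €4 = €32.

32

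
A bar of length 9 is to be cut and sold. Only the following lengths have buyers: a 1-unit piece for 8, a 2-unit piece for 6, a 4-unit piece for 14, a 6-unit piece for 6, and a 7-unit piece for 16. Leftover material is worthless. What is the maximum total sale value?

Let best[k] be the best obtainable value from length k. For each k, try every first piece i and keep the best of price[i] + best[k−i].
best[1] = 8
best[2] = max(8+8, 6+0) = 16
best[3] = max(8+16, 6+8) = 24
best[4] = max(8+24, 6+16, 14+0) = 32
best[5] = max(8+32, 6+24, 14+8) = 40
best[6] = max(8+40, 6+32, 14+16, 6+0) = 48
best[7] = max(8+48, 6+40, 14+24, 6+8, 16+0) = 56
best[8] = max(8+56, 6+48, 14+32, 6+16, 16+8) = 64
best[9] = max(8+64, 6+56, 14+40, 6+24, 16+16) = 72
One optimal cutting: 1 + 1 + 1 + 1 + 1 + 1 + 1 + 1 + 1 → 72.

72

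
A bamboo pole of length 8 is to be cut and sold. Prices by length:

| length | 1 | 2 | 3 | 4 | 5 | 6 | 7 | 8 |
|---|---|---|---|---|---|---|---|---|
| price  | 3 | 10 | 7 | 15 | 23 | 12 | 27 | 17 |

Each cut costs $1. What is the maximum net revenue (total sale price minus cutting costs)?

Let net[k] be the best obtainable value from length k. For each k, try every first piece i and keep the best of price[i] + net[k−i] minus the 1 cut fee when i<k.
net[1] = 3
net[2] = 10
net[3] = 12  (first piece 1, then net[2]=10)
net[4] = 19  (first piece 2, then net[2]=10)
net[5] = 23
net[6] = 28  (first piece 2, then net[4]=19)
net[7] = 32  (first piece 2, then net[5]=23)
net[8] = 37  (first piece 2, then net[6]=28)
One optimal plan: pieces 2 + 2 + 2 + 2 (3 cuts) → $40 − $3 = $37.

37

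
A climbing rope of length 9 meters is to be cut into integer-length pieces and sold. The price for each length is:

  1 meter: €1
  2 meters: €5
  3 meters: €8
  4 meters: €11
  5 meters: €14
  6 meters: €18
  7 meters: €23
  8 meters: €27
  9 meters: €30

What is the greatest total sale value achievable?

Consider every possible first cut. r[k] is the best of p[i]+r[k−i] over all sellable i≤k.
r[1] = 1
r[2] = 5
r[3] = 8
r[4] = 11
r[5] = 14
r[6] = 18
r[7] = 23
r[8] = 27
r[9] = 30
Best is to sell the whole 9-meter piece uncut for €30.

30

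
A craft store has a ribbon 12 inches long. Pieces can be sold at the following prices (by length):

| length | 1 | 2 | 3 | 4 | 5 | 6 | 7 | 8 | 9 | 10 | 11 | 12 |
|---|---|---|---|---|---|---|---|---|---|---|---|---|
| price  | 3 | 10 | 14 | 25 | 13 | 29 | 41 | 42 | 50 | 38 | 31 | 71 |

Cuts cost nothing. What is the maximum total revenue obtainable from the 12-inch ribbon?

Let R[k] be the best obtainable value from length k. For each k, try every first piece i and keep the best of price[i] + R[k−i].
R[1] = 3
R[2] = max(3+3, 10+0) = 10
R[3] = max(3+10, 10+3, 14+0) = 14
R[4] = max(3+14, 10+10, 14+3, 25+0) = 25
R[5] = max(3+25, 10+14, 14+10, 25+3, 13+0) = 28
R[6] = max(3+28, 10+25, 14+14, 25+10, 13+3, 29+0) = 35
R[7] = max(3+35, 10+28, 14+25, …, 29+3, 41+0) = 41
R[8] = max(3+41, 10+35, 14+28, …, 41+3, 42+0) = 50
R[9] = max(3+50, 10+41, 14+35, …, 42+3, 50+0) = 53
R[10] = max(3+53, 10+50, 14+41, …, 50+3, 38+0) = 60
R[11] = max(3+60, 10+53, 14+50, …, 38+3, 31+0) = 66
R[12] = max(3+66, 10+60, 14+53, …, 31+3, 71+0) = 75
One optimal cutting: 4 + 4 + 4 → ¢25 + ¢25 + ¢25 = ¢75.

75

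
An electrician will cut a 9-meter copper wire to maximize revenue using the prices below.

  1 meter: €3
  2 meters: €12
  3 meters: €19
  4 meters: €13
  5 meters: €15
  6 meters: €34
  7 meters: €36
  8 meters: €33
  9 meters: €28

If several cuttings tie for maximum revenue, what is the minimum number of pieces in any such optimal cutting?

Let r[k] be the best obtainable value from length k. For each k, try every first piece i and keep the best of price[i] + r[k−i].
r[1] = 3
r[2] = max(3+3, 12+0) = 12
r[3] = max(3+12, 12+3, 19+0) = 19
r[4] = max(3+19, 12+12, 19+3, 13+0) = 24
r[5] = max(3+24, 12+19, 19+12, 13+3, 15+0) = 31
r[6] = max(3+31, 12+24, 19+19, 13+12, 15+3, 34+0) = 38
r[7] = max(3+38, 12+31, 19+24, …, 34+3, 36+0) = 43
r[8] = max(3+43, 12+38, 19+31, …, 36+3, 33+0) = 50
r[9] = max(3+50, 12+43, 19+38, …, 33+3, 28+0) = 57
Maximum revenue is €57.
Now minimize piece count subject to staying optimal: for each k, pieces[k] = 1 + min over i with p[i]+r[k−i]=r[k] of pieces[k−i].
pieces[6] = 2
pieces[7] = 3
pieces[8] = 3
pieces[9] = 3

3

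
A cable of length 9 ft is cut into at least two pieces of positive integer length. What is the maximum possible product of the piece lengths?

27

Fill prod[k] for k=2..9: at each k try every first piece i and multiply by the better of (k−i) uncut or prod[k−i].
prod[2] = 1*max(1,0) = 1*1 = 1
prod[3] = max(1*2, 2*1) = 2
prod[4] = max(1*3, 2*2, 3*1) = 4
prod[5] = max(1*4, 2*3, 3*2, 4*1) = 6
prod[6] = max(1*6, 2*4, 3*3, 4*2, 5*1) = 9
prod[7] = max(1*9, 2*6, 3*4, 4*3, 5*2, 6*1) = 12
prod[8] = max(1*12, 2*9, 3*6, …, 6*2, 7*1) = 18
prod[9] = max(1*18, 2*12, 3*9, …, 7*2, 8*1) = 27
One optimal split: 3 + 3 + 3; product 3*3*3 = 27.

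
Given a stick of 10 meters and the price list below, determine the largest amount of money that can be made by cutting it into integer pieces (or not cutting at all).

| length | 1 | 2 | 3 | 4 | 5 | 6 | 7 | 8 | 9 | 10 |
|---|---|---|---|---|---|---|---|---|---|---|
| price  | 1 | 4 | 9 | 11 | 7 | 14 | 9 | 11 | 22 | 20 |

29

Build best[k] bottom-up: best[k] = max over allowed piece i of (p[i] + best[k−i]).
best[1] = 1
best[2] = 4
best[3] = 9
best[4] = 11
best[5] = 13  (first piece 2, then best[3]=9)
best[6] = 18  (first piece 3, then best[3]=9)
best[7] = 20  (first piece 3, then best[4]=11)
best[8] = 22  (first piece 2, then best[6]=18)
best[9] = 27  (first piece 3, then best[6]=18)
best[10] = 29  (first piece 3, then best[7]=20)
One optimal cutting: 4 + 3 + 3 → €11 + €9 + €9 = €29.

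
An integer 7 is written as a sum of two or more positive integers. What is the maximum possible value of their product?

Fill prod[k] for k=2..7: at each k try every first piece i and multiply by the better of (k−i) uncut or prod[k−i].
prod[2] = 1×max(1,0) = 1×1 = 1
prod[3] = 1×max(2,1) = 1×2 = 2
prod[4] = 2×max(2,1) = 2×2 = 4
prod[5] = 2×max(3,2) = 2×3 = 6
prod[6] = 3×max(3,2) = 3×3 = 9
prod[7] = 2×max(5,6) = 2×6 = 12
One optimal split: 3 + 2 + 2; product 3×2×2 = 12.

12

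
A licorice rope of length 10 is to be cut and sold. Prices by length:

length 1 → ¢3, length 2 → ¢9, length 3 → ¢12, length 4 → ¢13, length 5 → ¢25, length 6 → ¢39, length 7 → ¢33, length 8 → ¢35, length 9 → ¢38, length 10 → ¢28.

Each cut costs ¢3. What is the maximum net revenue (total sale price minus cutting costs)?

51

Let net[k] be the best obtainable value from length k. For each k, try every first piece i and keep the best of price[i] + net[k−i] minus the 3 cut fee when i<k.
net[1] = 3
net[2] = max(3+3-3, 9+0) = 9
net[3] = max(3+9-3, 9+3-3, 12+0) = 12
net[4] = max(3+12-3, 9+9-3, 12+3-3, 13+0) = 15
net[5] = max(3+15-3, 9+12-3, 12+9-3, 13+3-3, 25+0) = 25
net[6] = max(3+25-3, 9+15-3, 12+12-3, 13+9-3, 25+3-3, 39+0) = 39
net[7] = max(3+39-3, 9+25-3, 12+15-3, …, 39+3-3, 33+0) = 39
net[8] = max(3+39-3, 9+39-3, 12+25-3, …, 33+3-3, 35+0) = 45
net[9] = max(3+45-3, 9+39-3, 12+39-3, …, 35+3-3, 38+0) = 48
net[10] = max(3+48-3, 9+45-3, 12+39-3, …, 38+3-3, 28+0) = 51
One optimal plan: pieces 6 + 2 + 2 (2 cuts) → ¢57 − ¢6 = ¢51.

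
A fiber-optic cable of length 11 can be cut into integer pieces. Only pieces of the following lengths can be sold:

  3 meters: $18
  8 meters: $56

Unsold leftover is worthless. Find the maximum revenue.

Consider every possible first cut. r[k] is the best of p[i]+r[k−i] over all sellable i≤k.
r[1] = 0
r[2] = 0
r[3] = 18
r[4] = 18
r[5] = 18
r[6] = 36  (first piece 3, then r[3]=18)
r[7] = 36
r[8] = 56
r[9] = 56
r[10] = 56
r[11] = 74  (first piece 3, then r[8]=56)
One optimal cutting: 8 + 3 → $74.

74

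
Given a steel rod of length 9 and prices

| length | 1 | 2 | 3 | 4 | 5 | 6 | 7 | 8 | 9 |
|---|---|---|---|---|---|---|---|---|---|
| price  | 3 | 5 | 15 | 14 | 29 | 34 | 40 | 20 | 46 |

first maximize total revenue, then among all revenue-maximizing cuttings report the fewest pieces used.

Consider every possible first cut. r[k] is the best of p[i]+r[k−i] over all sellable i≤k.
r[1] = 3
r[2] = 6  (first piece 1, then r[1]=3)
r[3] = 15
r[4] = 18  (first piece 1, then r[3]=15)
r[5] = 29
r[6] = 34
r[7] = 40
r[8] = 44  (first piece 3, then r[5]=29)
r[9] = 49  (first piece 3, then r[6]=34)
Maximum revenue is $49.
Now minimize piece count subject to staying optimal: for each k, pieces[k] = 1 + min over i with p[i]+r[k−i]=r[k] of pieces[k−i].
pieces[6] = 1
pieces[7] = 1
pieces[8] = 2
pieces[9] = 2

2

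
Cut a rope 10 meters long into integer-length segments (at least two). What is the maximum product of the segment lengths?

36

Define g[k] = max over 1≤i<k of i · max(k−i, g[k−i]); the inner max lets the remainder stay uncut if that's better.
Small cases: g[2]=1, g[3]=2, g[4]=4, g[5]=6.
g[6] = max(1*6, 2*4, 3*3, 4*2, 5*1) = 9
g[7] = max(1*9, 2*6, 3*4, 4*3, 5*2, 6*1) = 12
g[8] = max(1*12, 2*9, 3*6, …, 6*2, 7*1) = 18
g[9] = max(1*18, 2*12, 3*9, …, 7*2, 8*1) = 27
g[10] = max(1*27, 2*18, 3*12, …, 8*2, 9*1) = 36
One optimal split: 3 + 3 + 2 + 2; product 3*3*2*2 = 36.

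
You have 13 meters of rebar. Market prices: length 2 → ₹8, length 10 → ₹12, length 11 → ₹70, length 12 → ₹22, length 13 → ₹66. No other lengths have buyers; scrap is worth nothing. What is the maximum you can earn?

78

Consider every possible first cut. best[k] is the best of p[i]+best[k−i] over all sellable i≤k.
best[1] = 0
best[2] = 8
best[3] = 8
best[4] = 16  (first piece 2, then best[2]=8)
best[5] = 16
best[6] = 24  (first piece 2, then best[4]=16)
best[7] = 24
best[8] = 32  (first piece 2, then best[6]=24)
best[9] = 32
best[10] = 40  (first piece 2, then best[8]=32)
best[11] = 70
best[12] = 70
best[13] = 78  (first piece 2, then best[11]=70)
One optimal cutting: 11 + 2 → ₹78.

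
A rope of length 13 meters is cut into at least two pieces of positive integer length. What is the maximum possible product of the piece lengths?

108

Fill m[k] for k=2..13: at each k try every first piece i and multiply by the better of (k−i) uncut or m[k−i].
m[2] = 1*max(1,0) = 1*1 = 1
m[3] = 1*max(2,1) = 1*2 = 2
m[4] = 2*max(2,1) = 2*2 = 4
m[5] = 2*max(3,2) = 2*3 = 6
m[6] = 3*max(3,2) = 3*3 = 9
m[7] = 2*max(5,6) = 2*6 = 12
m[8] = 2*max(6,9) = 2*9 = 18
m[9] = 3*max(6,9) = 3*9 = 27
m[10] = 2*max(8,18) = 2*18 = 36
m[11] = 2*max(9,27) = 2*27 = 54
m[12] = 3*max(9,27) = 3*27 = 81
m[13] = 2*max(11,54) = 2*54 = 108
One optimal split: 3 + 3 + 3 + 2 + 2; product 3*3*3*2*2 = 108.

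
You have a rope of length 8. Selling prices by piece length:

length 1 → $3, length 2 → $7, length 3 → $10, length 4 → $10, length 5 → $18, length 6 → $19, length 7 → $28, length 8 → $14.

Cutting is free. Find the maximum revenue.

31

Consider every possible first cut. r[k] is the best of p[i]+r[k−i] over all sellable i≤k.
r[1] = 3
r[2] = 7
r[3] = 10  (first piece 1, then r[2]=7)
r[4] = 14  (first piece 2, then r[2]=7)
r[5] = 18
r[6] = 21  (first piece 1, then r[5]=18)
r[7] = 28
r[8] = 31  (first piece 1, then r[7]=28)
One optimal cutting: 7 + 1 → $28 + $3 = $31.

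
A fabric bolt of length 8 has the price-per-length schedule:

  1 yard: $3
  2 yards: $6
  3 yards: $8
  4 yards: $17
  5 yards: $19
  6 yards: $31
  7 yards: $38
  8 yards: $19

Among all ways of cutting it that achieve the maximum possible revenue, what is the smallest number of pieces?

2

Let r[k] be the best obtainable value from length k. For each k, try every first piece i and keep the best of price[i] + r[k−i].
r[1] = 3
r[2] = 6  (first piece 1, then r[1]=3)
r[3] = 9  (first piece 1, then r[2]=6)
r[4] = 17
r[5] = 20  (first piece 1, then r[4]=17)
r[6] = 31
r[7] = 38
r[8] = 41  (first piece 1, then r[7]=38)
Maximum revenue is $41.
Now minimize piece count subject to staying optimal: for each k, pieces[k] = 1 + min over i with p[i]+r[k−i]=r[k] of pieces[k−i].
pieces[5] = 2
pieces[6] = 1
pieces[7] = 1
pieces[8] = 2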